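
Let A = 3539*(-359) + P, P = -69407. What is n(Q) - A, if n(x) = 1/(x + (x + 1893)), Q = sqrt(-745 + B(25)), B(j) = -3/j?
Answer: 120137138839521/89660737 - 20*I*sqrt(4657)/89660737 ≈ 1.3399e+6 - 1.5222e-5*I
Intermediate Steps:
Q = 2*I*sqrt(4657)/5 (Q = sqrt(-745 - 3/25) = sqrt(-18628/25) = 2*I*sqrt(4657)/5 ≈ 27.297*I)
n(x) = 1/(1893 + 2*x) (n(x) = 1/(x + (1893 + x)) = 1/(1893 + 2*x))
A = -1339908 (A = 3539*(-359) - 69407 = -1270501 - 69407 = -1339908)
n(Q) - A = 1/(1893 + 2*(2*I*sqrt(4657)/5)) - 1*(-1339908) = 1/(1893 + 4*I*sqrt(4657)/5) + 1339908 = 1339908 + 1/(1893 + 4*I*sqrt(4657)/5)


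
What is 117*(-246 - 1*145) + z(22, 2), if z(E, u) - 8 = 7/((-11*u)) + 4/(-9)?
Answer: -9056473/198 ≈ -45740.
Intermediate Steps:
z(E, u) = 68/9 - 7/(11*u) (z(E, u) = 8 + (7/((-11*u)) + 4/(-9)) = 8 + (7*(-1/(11*u)) + 4*(-⅑)) = 8 + (-7/(11*u) - 4/9) = 8 + (-4/9 - 7/(11*u)) = 68/9 - 7/(11*u))
117*(-246 - 1*145) + z(22, 2) = 117*(-246 - 1*145) + (1/99)*(-63 + 748*2)/2 = 117*(-246 - 145) + (1/99)*(½)*(-63 + 1496) = 117*(-391) + (1/99)*(½)*1433 = -45747 + 1433/198 = -9056473/198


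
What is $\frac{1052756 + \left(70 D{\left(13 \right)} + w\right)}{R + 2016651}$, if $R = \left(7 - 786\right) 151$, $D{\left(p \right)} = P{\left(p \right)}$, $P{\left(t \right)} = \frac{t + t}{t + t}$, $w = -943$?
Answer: $\frac{1051883}{1899022} \approx 0.55391$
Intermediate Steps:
$P{\left(t \right)} = 1$ ($P{\left(t \right)} = \frac{2 t}{2 t} = 2 t \frac{1}{2 t} = 1$)
$D{\left(p \right)} = 1$
$R = -117629$ ($R = \left(-779\right) 151 = -117629$)
$\frac{1052756 + \left(70 D{\left(13 \right)} + w\right)}{R + 2016651} = \frac{1052756 + \left(70 \cdot 1 - 943\right)}{-117629 + 2016651} = \frac{1052756 + \left(70 - 943\right)}{1899022} = \left(1052756 - 873\right) \frac{1}{1899022} = 1051883 \cdot \frac{1}{1899022} = \frac{1051883}{1899022}$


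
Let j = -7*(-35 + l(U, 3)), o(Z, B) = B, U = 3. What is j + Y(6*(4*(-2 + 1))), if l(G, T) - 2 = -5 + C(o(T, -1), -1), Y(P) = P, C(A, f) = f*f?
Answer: 235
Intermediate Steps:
C(A, f) = f²
l(G, T) = -2 (l(G, T) = 2 + (-5 + (-1)²) = 2 + (-5 + 1) = 2 - 4 = -2)
j = 259 (j = -7*(-35 - 2) = -7*(-37) = 259)
j + Y(6*(4*(-2 + 1))) = 259 + 6*(4*(-2 + 1)) = 259 + 6*(4*(-1)) = 259 + 6*(-4) = 259 - 24 = 235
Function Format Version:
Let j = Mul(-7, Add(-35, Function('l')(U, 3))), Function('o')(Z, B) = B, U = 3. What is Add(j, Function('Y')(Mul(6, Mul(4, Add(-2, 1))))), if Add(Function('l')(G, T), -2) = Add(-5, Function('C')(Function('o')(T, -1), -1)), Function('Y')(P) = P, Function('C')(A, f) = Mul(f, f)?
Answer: 235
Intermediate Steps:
Function('C')(A, f) = Pow(f, 2)
Function('l')(G, T) = -2 (Function('l')(G, T) = Add(2, Add(-5, Pow(-1, 2))) = Add(2, Add(-5, 1)) = Add(2, -4) = -2)
j = 259 (j = Mul(-7, Add(-35, -2)) = Mul(-7, -37) = 259)
Add(j, Function('Y')(Mul(6, Mul(4, Add(-2, 1))))) = Add(259, Mul(6, Mul(4, Add(-2, 1)))) = Add(259, Mul(6, Mul(4, -1))) = Add(259, Mul(6, -4)) = Add(259, -24) = 235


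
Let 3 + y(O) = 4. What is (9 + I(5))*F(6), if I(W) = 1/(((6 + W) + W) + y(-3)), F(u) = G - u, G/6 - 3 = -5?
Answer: -2772/17 ≈ -163.06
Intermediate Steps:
G = -12 (G = 18 + 6*(-5) = 18 - 30 = -12)
y(O) = 1 (y(O) = -3 + 4 = 1)
F(u) = -12 - u
I(W) = 1/(7 + 2*W) (I(W) = 1/(((6 + W) + W) + 1) = 1/((6 + 2*W) + 1) = 1/(7 + 2*W))
(9 + I(5))*F(6) = (9 + 1/(7 + 2*5))*(-12 - 1*6) = (9 + 1/(7 + 10))*(-12 - 6) = (9 + 1/17)*(-18) = (154/17)*(-18) = -2772/17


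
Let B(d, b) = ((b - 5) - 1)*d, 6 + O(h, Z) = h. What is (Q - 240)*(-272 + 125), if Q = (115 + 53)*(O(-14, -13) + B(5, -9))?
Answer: 2381400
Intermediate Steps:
O(h, Z) = -6 + h
B(d, b) = d*(-6 + b) (B(d, b) = ((-5 + b) - 1)*d = (-6 + b)*d = d*(-6 + b))
Q = -15960 (Q = (115 + 53)*((-6 - 14) + 5*(-6 - 9)) = 168*(-20 + 5*(-15)) = 168*(-20 - 75) = 168*(-95) = -15960)
(Q - 240)*(-272 + 125) = (-15960 - 240)*(-272 + 125) = -16200*(-147) = 2381400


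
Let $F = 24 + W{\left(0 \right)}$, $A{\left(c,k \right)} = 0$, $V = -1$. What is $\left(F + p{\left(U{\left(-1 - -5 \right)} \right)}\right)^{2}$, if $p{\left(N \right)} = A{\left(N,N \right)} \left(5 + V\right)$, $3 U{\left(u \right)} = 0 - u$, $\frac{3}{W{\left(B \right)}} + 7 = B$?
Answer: $\frac{27225}{49} \approx 555.61$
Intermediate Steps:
$W{\left(B \right)} = \frac{3}{-7 + B}$
$U{\left(u \right)} = - \frac{u}{3}$ ($U{\left(u \right)} = \frac{0 - u}{3} = \frac{\left(-1\right) u}{3} = - \frac{u}{3}$)
$p{\left(N \right)} = 0$ ($p{\left(N \right)} = 0 \left(5 - 1\right) = 0 \cdot 4 = 0$)
$F = \frac{165}{7}$ ($F = 24 + \frac{3}{-7 + 0} = 24 + \frac{3}{-7} = 24 + 3 \left(- \frac{1}{7}\right) = 24 - \frac{3}{7} = \frac{165}{7} \approx 23.571$)
$\left(F + p{\left(U{\left(-1 - -5 \right)} \right)}\right)^{2} = \left(\frac{165}{7} + 0\right)^{2} = \left(\frac{165}{7}\right)^{2} = \frac{27225}{49}$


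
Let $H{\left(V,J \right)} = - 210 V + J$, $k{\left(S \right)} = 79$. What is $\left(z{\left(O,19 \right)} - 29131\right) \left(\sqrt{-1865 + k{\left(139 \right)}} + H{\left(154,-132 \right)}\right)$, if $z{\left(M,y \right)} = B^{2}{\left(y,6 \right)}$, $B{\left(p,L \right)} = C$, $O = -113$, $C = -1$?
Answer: $945909360 - 29130 i \sqrt{1786} \approx 9.4591 \cdot 10^{8} - 1.2311 \cdot 10^{6} i$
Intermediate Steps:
$B{\left(p,L \right)} = -1$
$H{\left(V,J \right)} = J - 210 V$
$z{\left(M,y \right)} = 1$ ($z{\left(M,y \right)} = \left(-1\right)^{2} = 1$)
$\left(z{\left(O,19 \right)} - 29131\right) \left(\sqrt{-1865 + k{\left(139 \right)}} + H{\left(154,-132 \right)}\right) = \left(1 - 29131\right) \left(\sqrt{-1865 + 79} - 32472\right) = - 29130 \left(\sqrt{-1786} - 32472\right) = - 29130 \left(i \sqrt{1786} - 32472\right) = - 29130 \left(-32472 + i \sqrt{1786}\right) = 945909360 - 29130 i \sqrt{1786}$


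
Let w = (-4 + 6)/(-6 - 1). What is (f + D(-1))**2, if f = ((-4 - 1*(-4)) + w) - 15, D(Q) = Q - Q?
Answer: 11449/49 ≈ 233.65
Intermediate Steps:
D(Q) = 0
w = -2/7 (w = 2/(-7) = 2*(-1/7) = -2/7 ≈ -0.28571)
f = -107/7 (f = ((-4 - 1*(-4)) - 2/7) - 15 = ((-4 + 4) - 2/7) - 15 = (0 - 2/7) - 15 = -2/7 - 15 = -107/7 ≈ -15.286)
(f + D(-1))**2 = (-107/7 + 0)**2 = (-107/7)**2 = 11449/49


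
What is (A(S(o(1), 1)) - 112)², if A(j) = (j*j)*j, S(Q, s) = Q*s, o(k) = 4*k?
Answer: 2304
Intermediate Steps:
A(j) = j³ (A(j) = j²*j = j³)
(A(S(o(1), 1)) - 112)² = (((4*1)*1)³ - 112)² = ((4*1)³ - 112)² = (4³ - 112)² = (64 - 112)² = (-48)² = 2304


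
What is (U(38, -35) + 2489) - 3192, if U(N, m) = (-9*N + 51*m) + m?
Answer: -2865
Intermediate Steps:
U(N, m) = -9*N + 52*m
(U(38, -35) + 2489) - 3192 = ((-9*38 + 52*(-35)) + 2489) - 3192 = ((-342 - 1820) + 2489) - 3192 = (-2162 + 2489) - 3192 = 327 - 3192 = -2865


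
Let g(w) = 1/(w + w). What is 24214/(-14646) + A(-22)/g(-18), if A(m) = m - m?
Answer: -12107/7323 ≈ -1.6533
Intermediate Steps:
A(m) = 0
g(w) = 1/(2*w)
24214/(-14646) + A(-22)/g(-18) = 24214/(-14646) + 0/(((½)/(-18))) = 24214*(-1/14646) + 0/(((½)*(-1/18))) = -12107/7323 + 0/(-1/36) = -12107/7323 + 0*(-36) = -12107/7323 + 0 = -12107/7323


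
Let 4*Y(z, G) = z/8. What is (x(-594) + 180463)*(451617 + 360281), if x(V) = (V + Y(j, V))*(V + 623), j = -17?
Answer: 2120308568359/16 ≈ 1.3252e+11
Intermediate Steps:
Y(z, G) = z/32 (Y(z, G) = (z/8)/4 = z/32)
x(V) = (623 + V)*(-17/32 + V) (x(V) = (V + (1/32)*(-17))*(V + 623) = (V - 17/32)*(623 + V) = (-17/32 + V)*(623 + V) = (623 + V)*(-17/32 + V))
(x(-594) + 180463)*(451617 + 360281) = ((-10591/32 + (-594)² + (19919/32)*(-594)) + 180463)*(451617 + 360281) = ((-10591/32 + 352836 - 5915943/16) + 180463)*811898 = (-551725/32 + 180463)*811898 = (5223091/32)*811898 = 2120308568359/16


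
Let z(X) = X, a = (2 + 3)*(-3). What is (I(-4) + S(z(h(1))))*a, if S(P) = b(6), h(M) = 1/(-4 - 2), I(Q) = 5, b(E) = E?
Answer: -165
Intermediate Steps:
a = -15 (a = 5*(-3) = -15)
h(M) = -⅙ (h(M) = 1/(-6) = -⅙)
S(P) = 6
(I(-4) + S(z(h(1))))*a = (5 + 6)*(-15) = 11*(-15) = -165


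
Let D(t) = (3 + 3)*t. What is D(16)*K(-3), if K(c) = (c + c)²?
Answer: 3456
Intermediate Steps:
D(t) = 6*t
K(c) = 4*c² (K(c) = (2*c)² = 4*c²)
D(16)*K(-3) = (6*16)*(4*(-3)²) = 96*(4*9) = 96*36 = 3456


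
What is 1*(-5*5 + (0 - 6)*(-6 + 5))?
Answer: -19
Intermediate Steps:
1*(-5*5 + (0 - 6)*(-6 + 5)) = 1*(-25 - 6*(-1)) = 1*(-25 + 6) = 1*(-19) = -19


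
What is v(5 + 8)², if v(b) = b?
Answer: 169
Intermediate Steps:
v(5 + 8)² = (5 + 8)² = 13² = 169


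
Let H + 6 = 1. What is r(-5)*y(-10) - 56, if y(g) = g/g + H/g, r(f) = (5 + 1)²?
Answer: -2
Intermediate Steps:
H = -5 (H = -6 + 1 = -5)
r(f) = 36 (r(f) = 6² = 36)
y(g) = 1 - 5/g (y(g) = g/g - 5/g = 1 - 5/g)
r(-5)*y(-10) - 56 = 36*((-5 - 10)/(-10)) - 56 = 36*(-⅒*(-15)) - 56 = 36*(3/2) - 56 = 54 - 56 = -2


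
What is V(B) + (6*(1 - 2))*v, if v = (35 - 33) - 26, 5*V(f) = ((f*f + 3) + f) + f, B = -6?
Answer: 747/5 ≈ 149.40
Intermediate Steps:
V(f) = ⅗ + f²/5 + 2*f/5 (V(f) = (((f*f + 3) + f) + f)/5 = (((f² + 3) + f) + f)/5 = (((3 + f²) + f) + f)/5 = ((3 + f + f²) + f)/5 = (3 + f² + 2*f)/5 = ⅗ + f²/5 + 2*f/5)
v = -24 (v = 2 - 26 = -24)
V(B) + (6*(1 - 2))*v = (⅗ + (⅕)*(-6)² + (⅖)*(-6)) + (6*(1 - 2))*(-24) = (⅗ + (⅕)*36 - 12/5) + (6*(-1))*(-24) = (⅗ + 36/5 - 12/5) - 6*(-24) = 27/5 + 144 = 747/5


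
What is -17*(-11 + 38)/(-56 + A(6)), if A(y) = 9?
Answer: 459/47 ≈ 9.7660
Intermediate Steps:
-17*(-11 + 38)/(-56 + A(6)) = -17*(-11 + 38)/(-56 + 9) = -459/(-47) = -459*(-1)/47 = -17*(-27/47) = 459/47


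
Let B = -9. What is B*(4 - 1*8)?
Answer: 36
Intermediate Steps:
B*(4 - 1*8) = -9*(4 - 1*8) = -9*(4 - 8) = -9*(-4) = 36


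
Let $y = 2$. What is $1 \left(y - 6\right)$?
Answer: $-4$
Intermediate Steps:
$1 \left(y - 6\right) = 1 \left(2 - 6\right) = 1 \left(-4\right) = -4$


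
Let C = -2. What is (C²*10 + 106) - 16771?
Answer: -16625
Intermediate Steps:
(C²*10 + 106) - 16771 = ((-2)²*10 + 106) - 16771 = (4*10 + 106) - 16771 = (40 + 106) - 16771 = 146 - 16771 = -16625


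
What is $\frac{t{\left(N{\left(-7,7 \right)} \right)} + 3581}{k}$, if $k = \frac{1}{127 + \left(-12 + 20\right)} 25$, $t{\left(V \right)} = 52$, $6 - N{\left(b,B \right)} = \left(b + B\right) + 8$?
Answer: $\frac{98091}{5} \approx 19618.0$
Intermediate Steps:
$N{\left(b,B \right)} = -2 - B - b$ ($N{\left(b,B \right)} = 6 - \left(\left(b + B\right) + 8\right) = 6 - \left(\left(B + b\right) + 8\right) = 6 - \left(8 + B + b\right) = -2 - B - b$)
$k = \frac{5}{27}$ ($k = \frac{1}{127 + 8} \cdot 25 = \frac{1}{135} \cdot 25 = \frac{5}{27} \approx 0.18519$)
$\frac{t{\left(N{\left(-7,7 \right)} \right)} + 3581}{k} = \frac{52 + 3581}{\frac{5}{27}} = 3633 \cdot \frac{27}{5} = \frac{98091}{5}$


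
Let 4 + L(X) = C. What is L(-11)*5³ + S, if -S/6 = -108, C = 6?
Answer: 898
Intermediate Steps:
L(X) = 2 (L(X) = -4 + 6 = 2)
S = 648 (S = -6*(-108) = 648)
L(-11)*5³ + S = 2*5³ + 648 = 2*125 + 648 = 250 + 648 = 898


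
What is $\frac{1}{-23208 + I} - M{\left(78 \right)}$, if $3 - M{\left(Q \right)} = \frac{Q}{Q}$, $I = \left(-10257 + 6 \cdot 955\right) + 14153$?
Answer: $- \frac{27165}{13582} \approx -2.0001$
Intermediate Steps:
$I = 9626$ ($I = \left(-10257 + 5730\right) + 14153 = -4527 + 14153 = 9626$)
$M{\left(Q \right)} = 2$ ($M{\left(Q \right)} = 3 - \frac{Q}{Q} = 3 - 1 = 2$)
$\frac{1}{-23208 + I} - M{\left(78 \right)} = \frac{1}{-23208 + 9626} - 2 = \frac{1}{-13582} - 2 = - \frac{1}{13582} - 2 = - \frac{27165}{13582}$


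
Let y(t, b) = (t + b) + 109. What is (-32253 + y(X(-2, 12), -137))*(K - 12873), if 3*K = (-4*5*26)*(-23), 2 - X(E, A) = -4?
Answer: 860419225/3 ≈ 2.8681e+8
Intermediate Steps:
X(E, A) = 6 (X(E, A) = 2 - 1*(-4) = 2 + 4 = 6)
K = 11960/3 (K = ((-4*5*26)*(-23))/3 = (-20*26*(-23))/3 = (-520*(-23))/3 = (1/3)*11960 = 11960/3 ≈ 3986.7)
y(t, b) = 109 + b + t (y(t, b) = (b + t) + 109 = 109 + b + t)
(-32253 + y(X(-2, 12), -137))*(K - 12873) = (-32253 + (109 - 137 + 6))*(11960/3 - 12873) = (-32253 - 22)*(-26659/3) = -32275*(-26659/3) = 860419225/3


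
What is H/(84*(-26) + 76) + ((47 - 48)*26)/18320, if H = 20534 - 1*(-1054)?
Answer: -49443371/4827320 ≈ -10.242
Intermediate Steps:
H = 21588 (H = 20534 + 1054 = 21588)
H/(84*(-26) + 76) + ((47 - 48)*26)/18320 = 21588/(84*(-26) + 76) + ((47 - 48)*26)/18320 = 21588/(-2184 + 76) - 1*26*(1/18320) = 21588/(-2108) - 26*1/18320 = 21588*(-1/2108) - 13/9160 = -5397/527 - 13/9160 = -49443371/4827320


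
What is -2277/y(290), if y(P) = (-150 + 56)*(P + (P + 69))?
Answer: 207/5546 ≈ 0.037324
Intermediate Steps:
y(P) = -6486 - 188*P (y(P) = -94*(P + (69 + P)) = -94*(69 + 2*P) = -6486 - 188*P)
-2277/y(290) = -2277/(-6486 - 188*290) = -2277/(-6486 - 54520) = -2277/(-61006) = -2277*(-1/61006) = 207/5546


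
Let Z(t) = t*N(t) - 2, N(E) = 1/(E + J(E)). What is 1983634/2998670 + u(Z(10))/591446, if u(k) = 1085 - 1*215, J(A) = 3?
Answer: 293955309416/443387844205 ≈ 0.66298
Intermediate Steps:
N(E) = 1/(3 + E) (N(E) = 1/(E + 3) = 1/(3 + E))
Z(t) = -2 + t/(3 + t) (Z(t) = t/(3 + t) - 2 = -2 + t/(3 + t))
u(k) = 870 (u(k) = 1085 - 215 = 870)
1983634/2998670 + u(Z(10))/591446 = 1983634/2998670 + 870/591446 = 1983634*(1/2998670) + 870*(1/591446) = 991817/1499335 + 435/295723 = 293955309416/443387844205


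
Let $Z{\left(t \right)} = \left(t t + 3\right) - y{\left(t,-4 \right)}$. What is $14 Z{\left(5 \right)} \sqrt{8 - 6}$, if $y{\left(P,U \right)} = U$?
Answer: $448 \sqrt{2} \approx 633.57$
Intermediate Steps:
$Z{\left(t \right)} = 7 + t^{2}$ ($Z{\left(t \right)} = \left(t t + 3\right) - -4 = \left(t^{2} + 3\right) + 4 = \left(3 + t^{2}\right) + 4 = 7 + t^{2}$)
$14 Z{\left(5 \right)} \sqrt{8 - 6} = 14 \left(7 + 5^{2}\right) \sqrt{8 - 6} = 14 \left(7 + 25\right) \sqrt{2} = 14 \cdot 32 \sqrt{2} = 448 \sqrt{2}$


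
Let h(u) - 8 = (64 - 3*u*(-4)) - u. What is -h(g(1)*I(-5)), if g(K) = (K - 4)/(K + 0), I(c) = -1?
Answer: -105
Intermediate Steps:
g(K) = (-4 + K)/K
h(u) = 72 + 11*u (h(u) = 8 + ((64 - 3*u*(-4)) - u) = 8 + ((64 - (-12)*u) - u) = 8 + ((64 + 12*u) - u) = 8 + (64 + 11*u) = 72 + 11*u)
-h(g(1)*I(-5)) = -(72 + 11*(((-4 + 1)/1)*(-1))) = -(72 + 11*((1*(-3))*(-1))) = -(72 + 11*(-3*(-1))) = -(72 + 11*3) = -(72 + 33) = -1*105 = -105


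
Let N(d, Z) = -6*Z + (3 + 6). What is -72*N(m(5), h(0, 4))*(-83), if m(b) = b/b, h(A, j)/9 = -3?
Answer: 1021896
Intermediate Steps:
h(A, j) = -27 (h(A, j) = 9*(-3) = -27)
m(b) = 1
N(d, Z) = 9 - 6*Z (N(d, Z) = -6*Z + 9 = 9 - 6*Z)
-72*N(m(5), h(0, 4))*(-83) = -72*(9 - 6*(-27))*(-83) = -72*(9 + 162)*(-83) = -72*171*(-83) = -12312*(-83) = 1021896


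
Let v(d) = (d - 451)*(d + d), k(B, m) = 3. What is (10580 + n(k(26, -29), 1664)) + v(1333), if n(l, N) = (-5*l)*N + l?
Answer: 2337035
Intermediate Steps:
n(l, N) = l - 5*N*l (n(l, N) = -5*N*l + l = l - 5*N*l)
v(d) = 2*d*(-451 + d) (v(d) = (-451 + d)*(2*d) = 2*d*(-451 + d))
(10580 + n(k(26, -29), 1664)) + v(1333) = (10580 + 3*(1 - 5*1664)) + 2*1333*(-451 + 1333) = (10580 + 3*(1 - 8320)) + 2*1333*882 = (10580 + 3*(-8319)) + 2351412 = (10580 - 24957) + 2351412 = -14377 + 2351412 = 2337035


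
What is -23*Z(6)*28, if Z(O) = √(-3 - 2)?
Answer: -644*I*√5 ≈ -1440.0*I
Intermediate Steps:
Z(O) = I*√5 (Z(O) = √(-5) = I*√5)
-23*Z(6)*28 = -23*I*√5*28 = -644*I*√5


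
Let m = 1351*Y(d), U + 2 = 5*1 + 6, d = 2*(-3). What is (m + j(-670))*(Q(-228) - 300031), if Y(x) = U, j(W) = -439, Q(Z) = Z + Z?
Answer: -3521707640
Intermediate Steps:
Q(Z) = 2*Z
d = -6
U = 9 (U = -2 + (5*1 + 6) = -2 + (5 + 6) = -2 + 11 = 9)
Y(x) = 9
m = 12159 (m = 1351*9 = 12159)
(m + j(-670))*(Q(-228) - 300031) = (12159 - 439)*(2*(-228) - 300031) = 11720*(-456 - 300031) = 11720*(-300487) = -3521707640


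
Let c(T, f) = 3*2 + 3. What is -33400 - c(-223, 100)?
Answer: -33409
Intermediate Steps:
c(T, f) = 9 (c(T, f) = 6 + 3 = 9)
-33400 - c(-223, 100) = -33400 - 1*9 = -33400 - 9 = -33409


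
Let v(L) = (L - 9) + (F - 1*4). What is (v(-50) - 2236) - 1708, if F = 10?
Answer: -3997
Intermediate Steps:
v(L) = -3 + L (v(L) = (L - 9) + (10 - 1*4) = (-9 + L) + (10 - 4) = (-9 + L) + 6 = -3 + L)
(v(-50) - 2236) - 1708 = ((-3 - 50) - 2236) - 1708 = (-53 - 2236) - 1708 = -2289 - 1708 = -3997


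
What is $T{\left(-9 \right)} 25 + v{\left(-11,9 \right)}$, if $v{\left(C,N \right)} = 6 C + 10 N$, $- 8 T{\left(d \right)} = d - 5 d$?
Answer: $- \frac{177}{2} \approx -88.5$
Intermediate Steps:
$T{\left(d \right)} = \frac{d}{2}$ ($T{\left(d \right)} = - \frac{d - 5 d}{8} = - \frac{\left(-4\right) d}{8} = \frac{d}{2}$)
$T{\left(-9 \right)} 25 + v{\left(-11,9 \right)} = \frac{1}{2} \left(-9\right) 25 + \left(6 \left(-11\right) + 10 \cdot 9\right) = \left(- \frac{9}{2}\right) 25 + \left(-66 + 90\right) = - \frac{225}{2} + 24 = - \frac{177}{2}$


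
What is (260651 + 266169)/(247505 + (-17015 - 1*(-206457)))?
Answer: 75260/62421 ≈ 1.2057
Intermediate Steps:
(260651 + 266169)/(247505 + (-17015 - 1*(-206457))) = 526820/(247505 + (-17015 + 206457)) = 526820/(247505 + 189442) = 526820/436947 = 526820*(1/436947) = 75260/62421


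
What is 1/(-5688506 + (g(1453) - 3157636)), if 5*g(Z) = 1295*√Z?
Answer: -8846142/78254130815471 - 259*√1453/78254130815471 ≈ -1.1317e-7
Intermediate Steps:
g(Z) = 259*√Z (g(Z) = (1295*√Z)/5 = 259*√Z)
1/(-5688506 + (g(1453) - 3157636)) = 1/(-5688506 + (259*√1453 - 3157636)) = 1/(-5688506 + (-3157636 + 259*√1453)) = 1/(-8846142 + 259*√1453)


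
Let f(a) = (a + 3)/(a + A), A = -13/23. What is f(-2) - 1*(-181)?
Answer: 10656/59 ≈ 180.61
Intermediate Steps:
A = -13/23 (A = -13*1/23 = -13/23 ≈ -0.56522)
f(a) = (3 + a)/(-13/23 + a) (f(a) = (a + 3)/(a - 13/23) = (3 + a)/(-13/23 + a))
f(-2) - 1*(-181) = 23*(3 - 2)/(-13 + 23*(-2)) - 1*(-181) = 23*1/(-13 - 46) + 181 = 23*1/(-59) + 181 = 23*(-1/59)*1 + 181 = -23/59 + 181 = 10656/59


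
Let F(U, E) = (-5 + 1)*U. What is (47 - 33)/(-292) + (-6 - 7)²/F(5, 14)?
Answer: -12407/1460 ≈ -8.4979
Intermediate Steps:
F(U, E) = -4*U
(47 - 33)/(-292) + (-6 - 7)²/F(5, 14) = (47 - 33)/(-292) + (-6 - 7)²/((-4*5)) = 14*(-1/292) + (-13)²/(-20) = -7/146 + 169*(-1/20) = -7/146 - 169/20 = -12407/1460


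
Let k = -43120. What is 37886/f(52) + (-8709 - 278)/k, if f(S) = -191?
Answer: -148357073/748720 ≈ -198.15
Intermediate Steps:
37886/f(52) + (-8709 - 278)/k = 37886/(-191) + (-8709 - 278)/(-43120) = 37886*(-1/191) - 8987*(-1/43120) = -37886/191 + 817/3920 = -148357073/748720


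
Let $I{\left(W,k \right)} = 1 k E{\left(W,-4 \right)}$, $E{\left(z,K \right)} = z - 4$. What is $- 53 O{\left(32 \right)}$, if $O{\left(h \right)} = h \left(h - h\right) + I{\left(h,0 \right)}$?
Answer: $0$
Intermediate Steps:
$E{\left(z,K \right)} = -4 + z$
$I{\left(W,k \right)} = k \left(-4 + W\right)$ ($I{\left(W,k \right)} = 1 k \left(-4 + W\right) = k \left(-4 + W\right)$)
$O{\left(h \right)} = 0$ ($O{\left(h \right)} = h \left(h - h\right) + 0 \left(-4 + h\right) = h 0 + 0 = 0 + 0 = 0$)
$- 53 O{\left(32 \right)} = \left(-53\right) 0 = 0$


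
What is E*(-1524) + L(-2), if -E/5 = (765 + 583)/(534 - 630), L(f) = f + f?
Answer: -214003/2 ≈ -1.0700e+5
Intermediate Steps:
L(f) = 2*f
E = 1685/24 (E = -5*(765 + 583)/(534 - 630) = -6740/(-96) = -6740*(-1)/96 = -5*(-337/24) = 1685/24 ≈ 70.208)
E*(-1524) + L(-2) = (1685/24)*(-1524) + 2*(-2) = -213995/2 - 4 = -214003/2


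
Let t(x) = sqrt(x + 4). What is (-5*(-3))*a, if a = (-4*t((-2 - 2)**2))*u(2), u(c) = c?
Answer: -240*sqrt(5) ≈ -536.66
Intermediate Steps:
t(x) = sqrt(4 + x)
a = -16*sqrt(5) (a = -4*sqrt(4 + (-2 - 2)**2)*2 = -4*sqrt(4 + (-4)**2)*2 = -4*sqrt(4 + 16)*2 = -8*sqrt(5)*2 = -16*sqrt(5) ≈ -35.777)
(-5*(-3))*a = (-5*(-3))*(-16*sqrt(5)) = 15*(-16*sqrt(5)) = -240*sqrt(5)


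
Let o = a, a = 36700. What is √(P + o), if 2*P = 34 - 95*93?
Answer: √129198/2 ≈ 179.72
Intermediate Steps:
o = 36700
P = -8801/2 (P = (34 - 95*93)/2 = (34 - 8835)/2 = (½)*(-8801) = -8801/2 ≈ -4400.5)
√(P + o) = √(-8801/2 + 36700) = √(64599/2) = √129198/2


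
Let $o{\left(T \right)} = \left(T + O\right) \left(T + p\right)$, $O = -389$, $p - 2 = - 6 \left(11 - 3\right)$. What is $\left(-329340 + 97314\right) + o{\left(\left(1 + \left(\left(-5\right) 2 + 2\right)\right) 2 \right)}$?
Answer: $-207846$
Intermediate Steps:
$p = -46$ ($p = 2 - 6 \left(11 - 3\right) = 2 - 48 = -46$)
$o{\left(T \right)} = \left(-389 + T\right) \left(-46 + T\right)$ ($o{\left(T \right)} = \left(T - 389\right) \left(T - 46\right) = \left(-389 + T\right) \left(-46 + T\right)$)
$\left(-329340 + 97314\right) + o{\left(\left(1 + \left(\left(-5\right) 2 + 2\right)\right) 2 \right)} = \left(-329340 + 97314\right) + \left(17894 + \left(\left(1 + \left(\left(-5\right) 2 + 2\right)\right) 2\right)^{2} - 435 \left(1 + \left(\left(-5\right) 2 + 2\right)\right) 2\right) = -232026 + \left(17894 + \left(\left(1 + \left(-10 + 2\right)\right) 2\right)^{2} - 435 \left(1 + \left(-10 + 2\right)\right) 2\right) = -232026 + \left(17894 + \left(\left(1 - 8\right) 2\right)^{2} - 435 \left(1 - 8\right) 2\right) = -232026 + \left(17894 + \left(\left(-7\right) 2\right)^{2} - 435 \left(\left(-7\right) 2\right)\right) = -232026 + \left(17894 + \left(-14\right)^{2} - -6090\right) = -232026 + \left(17894 + 196 + 6090\right) = -232026 + 24180 = -207846$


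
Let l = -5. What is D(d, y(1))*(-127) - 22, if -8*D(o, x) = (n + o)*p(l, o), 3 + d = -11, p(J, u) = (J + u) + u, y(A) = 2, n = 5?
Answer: 37543/8 ≈ 4692.9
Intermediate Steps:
p(J, u) = J + 2*u
d = -14 (d = -3 - 11 = -14)
D(o, x) = -(-5 + 2*o)*(5 + o)/8 (D(o, x) = -(5 + o)*(-5 + 2*o)/8 = -(-5 + 2*o)*(5 + o)/8)
D(d, y(1))*(-127) - 22 = -(-5 + 2*(-14))*(5 - 14)/8*(-127) - 22 = -1/8*(-5 - 28)*(-9)*(-127) - 22 = -1/8*(-33)*(-9)*(-127) - 22 = -297/8*(-127) - 22 = 37719/8 - 22 = 37543/8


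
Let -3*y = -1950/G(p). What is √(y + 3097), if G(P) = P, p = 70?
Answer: 12*√1057/7 ≈ 55.734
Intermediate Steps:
y = 65/7 (y = -(-650)/70 = -⅓*(-195/7) = 65/7 ≈ 9.2857)
√(y + 3097) = √(65/7 + 3097) = √(21744/7) = 12*√1057/7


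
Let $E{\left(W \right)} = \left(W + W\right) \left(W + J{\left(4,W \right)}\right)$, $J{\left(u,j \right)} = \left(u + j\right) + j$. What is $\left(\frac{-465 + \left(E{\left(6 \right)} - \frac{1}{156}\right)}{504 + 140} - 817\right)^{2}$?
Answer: $\frac{6742125178098025}{10093015296} \approx 6.68 \cdot 10^{5}$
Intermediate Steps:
$J{\left(u,j \right)} = u + 2 j$ ($J{\left(u,j \right)} = \left(j + u\right) + j = u + 2 j$)
$E{\left(W \right)} = 2 W \left(4 + 3 W\right)$ ($E{\left(W \right)} = \left(W + W\right) \left(W + \left(4 + 2 W\right)\right) = 2 W \left(4 + 3 W\right)$)
$\left(\frac{-465 + \left(E{\left(6 \right)} - \frac{1}{156}\right)}{504 + 140} - 817\right)^{2} = \left(\frac{-465 + \left(2 \cdot 6 \left(4 + 3 \cdot 6\right) - \frac{1}{156}\right)}{504 + 140} - 817\right)^{2} = \left(\frac{-465 + \left(2 \cdot 6 \left(4 + 18\right) - \frac{1}{156}\right)}{644} - 817\right)^{2} = \left(\left(-465 - \left(\frac{1}{156} - 264\right)\right) \frac{1}{644} - 817\right)^{2} = \left(\left(-465 + \left(264 - \frac{1}{156}\right)\right) \frac{1}{644} - 817\right)^{2} = \left(\left(-465 + \frac{41183}{156}\right) \frac{1}{644} - 817\right)^{2} = \left(\left(- \frac{31357}{156}\right) \frac{1}{644} - 817\right)^{2} = \left(- \frac{31357}{100464} - 817\right)^{2} = \left(- \frac{82110445}{100464}\right)^{2} = \frac{6742125178098025}{10093015296}$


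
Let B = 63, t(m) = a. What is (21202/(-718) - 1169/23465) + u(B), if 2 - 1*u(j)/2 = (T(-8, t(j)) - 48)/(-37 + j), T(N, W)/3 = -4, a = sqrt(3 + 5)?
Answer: -176596696/8423935 ≈ -20.964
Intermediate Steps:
a = 2*sqrt(2) (a = sqrt(8) = 2*sqrt(2) ≈ 2.8284)
t(m) = 2*sqrt(2)
T(N, W) = -12 (T(N, W) = 3*(-4) = -12)
u(j) = 4 + 120/(-37 + j) (u(j) = 4 - 2*(-12 - 48)/(-37 + j) = 4 - (-120)/(-37 + j) = 4 + 120/(-37 + j))
(21202/(-718) - 1169/23465) + u(B) = (21202/(-718) - 1169/23465) + 4*(-7 + 63)/(-37 + 63) = (21202*(-1/718) - 1169*1/23465) + 4*56/26 = (-10601/359 - 1169/23465) + 4*(1/26)*56 = -249172136/8423935 + 112/13 = -176596696/8423935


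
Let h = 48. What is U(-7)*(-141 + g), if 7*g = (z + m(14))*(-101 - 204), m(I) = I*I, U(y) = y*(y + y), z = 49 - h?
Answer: -855008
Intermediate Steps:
z = 1 (z = 49 - 1*48 = 49 - 48 = 1)
U(y) = 2*y² (U(y) = y*(2*y) = 2*y²)
m(I) = I²
g = -60085/7 (g = ((1 + 14²)*(-101 - 204))/7 = ((1 + 196)*(-305))/7 = (197*(-305))/7 = (⅐)*(-60085) = -60085/7 ≈ -8583.6)
U(-7)*(-141 + g) = (2*(-7)²)*(-141 - 60085/7) = (2*49)*(-61072/7) = 98*(-61072/7) = -855008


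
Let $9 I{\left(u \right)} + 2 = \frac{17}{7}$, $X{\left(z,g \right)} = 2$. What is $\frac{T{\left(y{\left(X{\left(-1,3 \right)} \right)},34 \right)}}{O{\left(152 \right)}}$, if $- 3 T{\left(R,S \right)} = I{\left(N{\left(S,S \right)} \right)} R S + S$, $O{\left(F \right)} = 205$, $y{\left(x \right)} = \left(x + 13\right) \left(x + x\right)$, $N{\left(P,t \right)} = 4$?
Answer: $- \frac{306}{1435} \approx -0.21324$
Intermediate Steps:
$I{\left(u \right)} = \frac{1}{21}$ ($I{\left(u \right)} = - \frac{2}{9} + \frac{17 \cdot \frac{1}{7}}{9} = - \frac{2}{9} + \frac{1}{9} \cdot \frac{17}{7} = - \frac{2}{9} + \frac{17}{63} = \frac{1}{21}$)
$y{\left(x \right)} = 2 x \left(13 + x\right)$ ($y{\left(x \right)} = \left(13 + x\right) 2 x = 2 x \left(13 + x\right)$)
$T{\left(R,S \right)} = - \frac{S}{3} - \frac{R S}{63}$ ($T{\left(R,S \right)} = - \frac{\frac{R}{21} S + S}{3} = - \frac{\frac{R S}{21} + S}{3} = - \frac{S + \frac{R S}{21}}{3} = - \frac{S}{3} - \frac{R S}{63}$)
$\frac{T{\left(y{\left(X{\left(-1,3 \right)} \right)},34 \right)}}{O{\left(152 \right)}} = \frac{\left(- \frac{1}{63}\right) 34 \left(21 + 2 \cdot 2 \left(13 + 2\right)\right)}{205} = \left(- \frac{1}{63}\right) 34 \left(21 + 2 \cdot 2 \cdot 15\right) \frac{1}{205} = \left(- \frac{1}{63}\right) 34 \left(21 + 60\right) \frac{1}{205} = \left(- \frac{1}{63}\right) 34 \cdot 81 \cdot \frac{1}{205} = \left(- \frac{306}{7}\right) \frac{1}{205} = - \frac{306}{1435}$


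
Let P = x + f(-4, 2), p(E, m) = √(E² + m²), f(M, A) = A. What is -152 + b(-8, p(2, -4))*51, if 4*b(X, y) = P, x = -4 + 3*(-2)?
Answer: -254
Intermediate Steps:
x = -10 (x = -4 - 6 = -10)
P = -8 (P = -10 + 2 = -8)
b(X, y) = -2 (b(X, y) = (¼)*(-8) = -2)
-152 + b(-8, p(2, -4))*51 = -152 - 2*51 = -152 - 102 = -254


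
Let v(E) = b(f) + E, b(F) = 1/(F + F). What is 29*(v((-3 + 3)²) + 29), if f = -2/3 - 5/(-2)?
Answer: 9338/11 ≈ 848.91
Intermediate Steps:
f = 11/6 (f = -2*⅓ - 5*(-½) = -⅔ + 5/2 = 11/6 ≈ 1.8333)
b(F) = 1/(2*F)
v(E) = 3/11 + E (v(E) = 1/(2*(11/6)) + E = (½)*(6/11) + E = 3/11 + E)
29*(v((-3 + 3)²) + 29) = 29*((3/11 + (-3 + 3)²) + 29) = 29*((3/11 + 0²) + 29) = 29*((3/11 + 0) + 29) = 29*(3/11 + 29) = 29*(322/11) = 9338/11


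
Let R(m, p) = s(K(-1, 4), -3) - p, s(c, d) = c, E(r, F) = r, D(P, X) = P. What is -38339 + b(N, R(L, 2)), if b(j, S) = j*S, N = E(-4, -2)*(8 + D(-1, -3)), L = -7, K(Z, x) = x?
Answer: -38395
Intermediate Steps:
R(m, p) = 4 - p
N = -28 (N = -4*(8 - 1) = -4*7 = -28)
b(j, S) = S*j
-38339 + b(N, R(L, 2)) = -38339 + (4 - 1*2)*(-28) = -38339 + (4 - 2)*(-28) = -38339 + 2*(-28) = -38339 - 56 = -38395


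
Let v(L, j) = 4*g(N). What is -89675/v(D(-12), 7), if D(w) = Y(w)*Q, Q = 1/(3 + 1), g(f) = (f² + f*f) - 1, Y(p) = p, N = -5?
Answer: -89675/196 ≈ -457.53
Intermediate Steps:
g(f) = -1 + 2*f² (g(f) = (f² + f²) - 1 = 2*f² - 1 = -1 + 2*f²)
Q = ¼ (Q = 1/4 = ¼ ≈ 0.25000)
D(w) = w/4 (D(w) = w*(¼) = w/4)
v(L, j) = 196 (v(L, j) = 4*(-1 + 2*(-5)²) = 4*(-1 + 2*25) = 4*(-1 + 50) = 4*49 = 196)
-89675/v(D(-12), 7) = -89675/196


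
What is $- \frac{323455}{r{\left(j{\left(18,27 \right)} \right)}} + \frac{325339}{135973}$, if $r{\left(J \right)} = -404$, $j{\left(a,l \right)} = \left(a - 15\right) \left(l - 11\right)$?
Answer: $\frac{44112583671}{54933092} \approx 803.02$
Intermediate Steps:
$j{\left(a,l \right)} = \left(-15 + a\right) \left(-11 + l\right)$
$- \frac{323455}{r{\left(j{\left(18,27 \right)} \right)}} + \frac{325339}{135973} = - \frac{323455}{-404} + \frac{325339}{135973} = \left(-323455\right) \left(- \frac{1}{404}\right) + 325339 \cdot \frac{1}{135973} = \frac{323455}{404} + \frac{325339}{135973} = \frac{44112583671}{54933092}$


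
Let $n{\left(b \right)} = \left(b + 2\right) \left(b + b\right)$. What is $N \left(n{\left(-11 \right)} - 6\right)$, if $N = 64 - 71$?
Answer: $-1344$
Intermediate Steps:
$N = -7$
$n{\left(b \right)} = 2 b \left(2 + b\right)$ ($n{\left(b \right)} = \left(2 + b\right) 2 b = 2 b \left(2 + b\right)$)
$N \left(n{\left(-11 \right)} - 6\right) = - 7 \left(2 \left(-11\right) \left(2 - 11\right) - 6\right) = - 7 \left(2 \left(-11\right) \left(-9\right) - 6\right) = - 7 \left(198 - 6\right) = \left(-7\right) 192 = -1344$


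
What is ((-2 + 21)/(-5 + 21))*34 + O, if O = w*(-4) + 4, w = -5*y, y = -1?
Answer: 195/8 ≈ 24.375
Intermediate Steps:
w = 5 (w = -5*(-1) = 5)
O = -16 (O = 5*(-4) + 4 = -20 + 4 = -16)
((-2 + 21)/(-5 + 21))*34 + O = ((-2 + 21)/(-5 + 21))*34 - 16 = (19/16)*34 - 16 = 323/8 - 16 = 195/8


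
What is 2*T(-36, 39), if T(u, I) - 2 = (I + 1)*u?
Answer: -2876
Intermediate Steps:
T(u, I) = 2 + u*(1 + I) (T(u, I) = 2 + (I + 1)*u = 2 + (1 + I)*u = 2 + u*(1 + I))
2*T(-36, 39) = 2*(2 - 36 + 39*(-36)) = 2*(2 - 36 - 1404) = 2*(-1438) = -2876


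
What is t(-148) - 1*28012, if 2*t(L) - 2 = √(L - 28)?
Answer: -28011 + 2*I*√11 ≈ -28011.0 + 6.6332*I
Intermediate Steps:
t(L) = 1 + √(-28 + L)/2 (t(L) = 1 + √(L - 28)/2 = 1 + √(-28 + L)/2)
t(-148) - 1*28012 = (1 + √(-28 - 148)/2) - 1*28012 = (1 + √(-176)/2) - 28012 = (1 + (4*I*√11)/2) - 28012 = (1 + 2*I*√11) - 28012 = -28011 + 2*I*√11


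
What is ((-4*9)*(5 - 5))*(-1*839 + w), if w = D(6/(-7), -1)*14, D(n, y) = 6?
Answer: 0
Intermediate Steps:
w = 84 (w = 6*14 = 84)
((-4*9)*(5 - 5))*(-1*839 + w) = ((-4*9)*(5 - 5))*(-1*839 + 84) = (-36*0)*(-839 + 84) = 0*(-755) = 0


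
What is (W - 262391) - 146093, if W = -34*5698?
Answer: -602216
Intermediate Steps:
W = -193732
(W - 262391) - 146093 = (-193732 - 262391) - 146093 = -456123 - 146093 = -602216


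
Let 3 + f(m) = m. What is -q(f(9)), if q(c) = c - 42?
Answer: 36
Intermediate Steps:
f(m) = -3 + m
q(c) = -42 + c
-q(f(9)) = -(-42 + (-3 + 9)) = -(-42 + 6) = -1*(-36) = 36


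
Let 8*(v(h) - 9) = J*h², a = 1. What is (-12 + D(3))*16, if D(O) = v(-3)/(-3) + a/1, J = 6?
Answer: -260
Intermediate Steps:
v(h) = 9 + 3*h²/4 (v(h) = 9 + (6*h²)/8 = 9 + 3*h²/4)
D(O) = -17/4 (D(O) = (9 + (¾)*(-3)²)/(-3) + 1/1 = (9 + (¾)*9)*(-⅓) + 1*1 = (9 + 27/4)*(-⅓) + 1 = (63/4)*(-⅓) + 1 = -21/4 + 1 = -17/4)
(-12 + D(3))*16 = (-12 - 17/4)*16 = -65/4*16 = -260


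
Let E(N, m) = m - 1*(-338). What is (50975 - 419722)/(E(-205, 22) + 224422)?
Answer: -368747/224782 ≈ -1.6405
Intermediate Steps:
E(N, m) = 338 + m (E(N, m) = m + 338 = 338 + m)
(50975 - 419722)/(E(-205, 22) + 224422) = (50975 - 419722)/((338 + 22) + 224422) = -368747/(360 + 224422) = -368747/224782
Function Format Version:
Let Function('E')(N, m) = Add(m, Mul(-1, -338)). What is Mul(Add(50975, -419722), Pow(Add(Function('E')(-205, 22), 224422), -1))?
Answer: Rational(-368747, 224782) ≈ -1.6405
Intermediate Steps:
Function('E')(N, m) = Add(338, m) (Function('E')(N, m) = Add(m, 338) = Add(338, m))
Mul(Add(50975, -419722), Pow(Add(Function('E')(-205, 22), 224422), -1)) = Mul(Add(50975, -419722), Pow(Add(Add(338, 22), 224422), -1)) = Mul(-368747, Pow(Add(360, 224422), -1)) = Mul(-368747, Pow(224782, -1)) = Mul(-368747, Rational(1, 224782)) = Rational(-368747, 224782)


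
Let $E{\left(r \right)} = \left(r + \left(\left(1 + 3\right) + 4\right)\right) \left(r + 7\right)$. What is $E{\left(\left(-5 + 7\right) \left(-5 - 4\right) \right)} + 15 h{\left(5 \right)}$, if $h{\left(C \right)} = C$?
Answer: $185$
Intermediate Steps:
$E{\left(r \right)} = \left(7 + r\right) \left(8 + r\right)$ ($E{\left(r \right)} = \left(r + \left(4 + 4\right)\right) \left(7 + r\right) = \left(r + 8\right) \left(7 + r\right) = \left(8 + r\right) \left(7 + r\right) = \left(7 + r\right) \left(8 + r\right)$)
$E{\left(\left(-5 + 7\right) \left(-5 - 4\right) \right)} + 15 h{\left(5 \right)} = \left(56 + \left(\left(-5 + 7\right) \left(-5 - 4\right)\right)^{2} + 15 \left(-5 + 7\right) \left(-5 - 4\right)\right) + 15 \cdot 5 = \left(56 + \left(2 \left(-9\right)\right)^{2} + 15 \cdot 2 \left(-9\right)\right) + 75 = \left(56 + \left(-18\right)^{2} + 15 \left(-18\right)\right) + 75 = \left(56 + 324 - 270\right) + 75 = 110 + 75 = 185$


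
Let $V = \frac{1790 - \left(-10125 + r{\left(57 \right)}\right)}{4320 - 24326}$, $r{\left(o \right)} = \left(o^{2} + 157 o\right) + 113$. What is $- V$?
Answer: $- \frac{198}{10003} \approx -0.019794$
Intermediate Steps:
$r{\left(o \right)} = 113 + o^{2} + 157 o$
$V = \frac{198}{10003}$ ($V = \frac{1790 + \left(10125 - \left(113 + 57^{2} + 157 \cdot 57\right)\right)}{4320 - 24326} = \frac{1790 + \left(10125 - \left(113 + 3249 + 8949\right)\right)}{-20006} = \left(1790 + \left(10125 - 12311\right)\right) \left(- \frac{1}{20006}\right) = \left(1790 - 2186\right) \left(- \frac{1}{20006}\right) = \left(-396\right) \left(- \frac{1}{20006}\right) = \frac{198}{10003} \approx 0.019794$)
$- V = \left(-1\right) \frac{198}{10003} = - \frac{198}{10003}$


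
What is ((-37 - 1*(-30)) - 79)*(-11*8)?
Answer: 7568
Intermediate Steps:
((-37 - 1*(-30)) - 79)*(-11*8) = ((-37 + 30) - 79)*(-1*88) = (-7 - 79)*(-88) = -86*(-88) = 7568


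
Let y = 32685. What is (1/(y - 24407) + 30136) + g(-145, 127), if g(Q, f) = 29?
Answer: 249705871/8278 ≈ 30165.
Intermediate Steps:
(1/(y - 24407) + 30136) + g(-145, 127) = (1/(32685 - 24407) + 30136) + 29 = (1/8278 + 30136) + 29 = 249465809/8278 + 29 = 249705871/8278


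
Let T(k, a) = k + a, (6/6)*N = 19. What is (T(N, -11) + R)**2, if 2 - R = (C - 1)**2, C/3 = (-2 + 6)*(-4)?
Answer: 5716881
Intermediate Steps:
C = -48 (C = 3*((-2 + 6)*(-4)) = 3*(4*(-4)) = 3*(-16) = -48)
N = 19
R = -2399 (R = 2 - (-48 - 1)**2 = 2 - 1*(-49)**2 = 2 - 1*2401 = 2 - 2401 = -2399)
T(k, a) = a + k
(T(N, -11) + R)**2 = ((-11 + 19) - 2399)**2 = (8 - 2399)**2 = (-2391)**2 = 5716881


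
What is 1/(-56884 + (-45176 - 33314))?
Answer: -1/135374 ≈ -7.3869e-6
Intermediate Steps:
1/(-56884 + (-45176 - 33314)) = 1/(-56884 - 78490) = 1/(-135374) = -1/135374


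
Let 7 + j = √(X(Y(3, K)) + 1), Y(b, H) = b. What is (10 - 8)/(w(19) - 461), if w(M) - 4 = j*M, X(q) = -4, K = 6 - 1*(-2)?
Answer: -1180/349183 - 38*I*√3/349183 ≈ -0.0033793 - 0.00018849*I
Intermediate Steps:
K = 8 (K = 6 + 2 = 8)
j = -7 + I*√3 (j = -7 + √(-4 + 1) = -7 + √(-3) = -7 + I*√3 ≈ -7.0 + 1.732*I)
w(M) = 4 + M*(-7 + I*√3) (w(M) = 4 + (-7 + I*√3)*M = 4 + M*(-7 + I*√3))
(10 - 8)/(w(19) - 461) = (10 - 8)/((4 - 1*19*(7 - I*√3)) - 461) = 2/((4 + (-133 + 19*I*√3)) - 461) = 2/((-129 + 19*I*√3) - 461) = 2/(-590 + 19*I*√3)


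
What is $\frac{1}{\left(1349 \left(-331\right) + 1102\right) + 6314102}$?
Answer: $\frac{1}{5868685} \approx 1.704 \cdot 10^{-7}$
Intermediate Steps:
$\frac{1}{\left(1349 \left(-331\right) + 1102\right) + 6314102} = \frac{1}{\left(-446519 + 1102\right) + 6314102} = \frac{1}{-445417 + 6314102} = \frac{1}{5868685}$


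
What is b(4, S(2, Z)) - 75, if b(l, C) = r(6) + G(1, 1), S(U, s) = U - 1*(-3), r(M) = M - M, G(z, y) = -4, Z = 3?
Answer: -79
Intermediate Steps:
r(M) = 0
S(U, s) = 3 + U (S(U, s) = U + 3 = 3 + U)
b(l, C) = -4 (b(l, C) = 0 - 4 = -4)
b(4, S(2, Z)) - 75 = -4 - 75 = -79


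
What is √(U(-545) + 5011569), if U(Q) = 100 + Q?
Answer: 2*√1252781 ≈ 2238.6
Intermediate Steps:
√(U(-545) + 5011569) = √((100 - 545) + 5011569) = √(-445 + 5011569) = √5011124 = 2*√1252781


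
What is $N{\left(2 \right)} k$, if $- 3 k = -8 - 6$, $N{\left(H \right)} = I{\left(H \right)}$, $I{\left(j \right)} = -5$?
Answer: $- \frac{70}{3} \approx -23.333$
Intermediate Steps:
$N{\left(H \right)} = -5$
$k = \frac{14}{3}$ ($k = - \frac{-8 - 6}{3} = \left(- \frac{1}{3}\right) \left(-14\right) = \frac{14}{3} \approx 4.6667$)
$N{\left(2 \right)} k = \left(-5\right) \frac{14}{3} = - \frac{70}{3}$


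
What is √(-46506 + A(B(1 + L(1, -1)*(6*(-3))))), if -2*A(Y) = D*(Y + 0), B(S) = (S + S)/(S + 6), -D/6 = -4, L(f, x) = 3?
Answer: 3*I*√11421282/47 ≈ 215.72*I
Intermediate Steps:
D = 24 (D = -6*(-4) = 24)
B(S) = 2*S/(6 + S) (B(S) = (2*S)/(6 + S) = 2*S/(6 + S))
A(Y) = -12*Y (A(Y) = -12*(Y + 0) = -12*Y)
√(-46506 + A(B(1 + L(1, -1)*(6*(-3))))) = √(-46506 - 24*(1 + 3*(6*(-3)))/(6 + (1 + 3*(6*(-3))))) = √(-46506 - 24*(1 + 3*(-18))/(6 + (1 + 3*(-18)))) = √(-46506 - 24*(1 - 54)/(6 + (1 - 54))) = √(-46506 - 24*(-53)/(6 - 53)) = √(-46506 - 24*(-53)/(-47)) = √(-46506 - 24*(-53)*(-1)/47) = √(-46506 - 12*106/47) = √(-46506 - 1272/47) = √(-2187054/47) = 3*I*√11421282/47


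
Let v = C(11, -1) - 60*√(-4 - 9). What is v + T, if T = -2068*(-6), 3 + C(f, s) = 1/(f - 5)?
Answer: 74431/6 - 60*I*√13 ≈ 12405.0 - 216.33*I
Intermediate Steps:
C(f, s) = -3 + 1/(-5 + f) (C(f, s) = -3 + 1/(f - 5) = -3 + 1/(-5 + f))
T = 12408
v = -17/6 - 60*I*√13 (v = (16 - 3*11)/(-5 + 11) - 60*√(-4 - 9) = (16 - 33)/6 - 60*I*√13 = (⅙)*(-17) - 60*I*√13 = -17/6 - 60*I*√13 ≈ -2.8333 - 216.33*I)
v + T = (-17/6 - 60*I*√13) + 12408 = 74431/6 - 60*I*√13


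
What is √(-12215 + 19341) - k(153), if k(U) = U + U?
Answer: -306 + √7126 ≈ -221.58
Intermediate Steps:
k(U) = 2*U
√(-12215 + 19341) - k(153) = √(-12215 + 19341) - 2*153 = √7126 - 1*306 = √7126 - 306 = -306 + √7126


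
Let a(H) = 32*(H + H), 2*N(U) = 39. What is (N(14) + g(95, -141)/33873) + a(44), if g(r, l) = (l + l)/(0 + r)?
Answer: 6082969607/2145290 ≈ 2835.5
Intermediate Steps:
N(U) = 39/2 (N(U) = (½)*39 = 39/2)
a(H) = 64*H (a(H) = 32*(2*H) = 64*H)
g(r, l) = 2*l/r (g(r, l) = (2*l)/r = 2*l/r)
(N(14) + g(95, -141)/33873) + a(44) = (39/2 + (2*(-141)/95)/33873) + 64*44 = (39/2 + (2*(-141)*(1/95))*(1/33873)) + 2816 = (39/2 - 282/95*1/33873) + 2816 = (39/2 - 94/1072645) + 2816 = 41832967/2145290 + 2816 = 6082969607/2145290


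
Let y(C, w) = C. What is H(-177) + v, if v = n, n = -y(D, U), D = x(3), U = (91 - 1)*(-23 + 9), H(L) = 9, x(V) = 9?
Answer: 0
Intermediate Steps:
U = -1260 (U = 90*(-14) = -1260)
D = 9
n = -9 (n = -1*9 = -9)
v = -9
H(-177) + v = 9 - 9 = 0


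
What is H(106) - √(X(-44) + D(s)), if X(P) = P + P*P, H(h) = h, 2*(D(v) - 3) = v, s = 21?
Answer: 106 - √7622/2 ≈ 62.348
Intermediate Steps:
D(v) = 3 + v/2
X(P) = P + P²
H(106) - √(X(-44) + D(s)) = 106 - √(-44*(1 - 44) + (3 + (½)*21)) = 106 - √(-44*(-43) + (3 + 21/2)) = 106 - √(1892 + 27/2) = 106 - √(3811/2) = 106 - √7622/2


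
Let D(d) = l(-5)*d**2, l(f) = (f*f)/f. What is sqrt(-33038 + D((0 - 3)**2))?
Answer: I*sqrt(33443) ≈ 182.87*I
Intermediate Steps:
l(f) = f (l(f) = f**2/f = f)
D(d) = -5*d**2
sqrt(-33038 + D((0 - 3)**2)) = sqrt(-33038 - 5*(0 - 3)**4) = sqrt(-33038 - 5*((-3)**2)**2) = sqrt(-33038 - 5*9**2) = sqrt(-33038 - 5*81) = sqrt(-33038 - 405) = sqrt(-33443) = I*sqrt(33443)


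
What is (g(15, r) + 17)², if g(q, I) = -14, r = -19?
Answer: 9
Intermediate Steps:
(g(15, r) + 17)² = (-14 + 17)² = 3² = 9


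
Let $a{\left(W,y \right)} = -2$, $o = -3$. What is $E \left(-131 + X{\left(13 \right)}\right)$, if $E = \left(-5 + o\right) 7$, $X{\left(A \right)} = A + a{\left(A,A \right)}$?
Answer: $6720$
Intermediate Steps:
$X{\left(A \right)} = -2 + A$ ($X{\left(A \right)} = A - 2 = -2 + A$)
$E = -56$ ($E = \left(-5 - 3\right) 7 = \left(-8\right) 7 = -56$)
$E \left(-131 + X{\left(13 \right)}\right) = - 56 \left(-131 + \left(-2 + 13\right)\right) = - 56 \left(-131 + 11\right) = \left(-56\right) \left(-120\right) = 6720$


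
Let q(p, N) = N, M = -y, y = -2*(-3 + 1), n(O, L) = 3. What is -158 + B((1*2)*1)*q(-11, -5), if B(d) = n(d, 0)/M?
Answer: -617/4 ≈ -154.25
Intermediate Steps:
y = 4 (y = -2*(-2) = 4)
M = -4 (M = -1*4 = -4)
B(d) = -3/4 (B(d) = 3/(-4) = 3*(-1/4) = -3/4)
-158 + B((1*2)*1)*q(-11, -5) = -158 - 3/4*(-5) = -158 + 15/4 = -617/4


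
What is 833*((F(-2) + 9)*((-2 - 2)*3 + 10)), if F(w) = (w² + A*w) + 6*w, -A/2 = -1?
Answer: 4998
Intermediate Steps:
A = 2 (A = -2*(-1) = 2)
F(w) = w² + 8*w (F(w) = (w² + 2*w) + 6*w = w² + 8*w)
833*((F(-2) + 9)*((-2 - 2)*3 + 10)) = 833*((-2*(8 - 2) + 9)*((-2 - 2)*3 + 10)) = 833*((-2*6 + 9)*(-4*3 + 10)) = 833*((-12 + 9)*(-12 + 10)) = 833*(-3*(-2)) = 833*6 = 4998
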